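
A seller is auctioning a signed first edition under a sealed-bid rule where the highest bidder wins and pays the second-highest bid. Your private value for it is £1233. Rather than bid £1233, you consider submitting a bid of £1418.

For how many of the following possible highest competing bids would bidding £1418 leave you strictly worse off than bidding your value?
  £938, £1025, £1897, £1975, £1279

1

The deviation hurts exactly when the highest competing bid lies strictly between £1233 and £1418 — overbidding then wins at a price above your value.
£938: below both → same outcome either way.
£1025: below both → same outcome either way.
£1897: above both → same outcome either way.
£1975: above both → same outcome either way.
£1279: inside the interval → strictly worse (loss £46).
Count: 1.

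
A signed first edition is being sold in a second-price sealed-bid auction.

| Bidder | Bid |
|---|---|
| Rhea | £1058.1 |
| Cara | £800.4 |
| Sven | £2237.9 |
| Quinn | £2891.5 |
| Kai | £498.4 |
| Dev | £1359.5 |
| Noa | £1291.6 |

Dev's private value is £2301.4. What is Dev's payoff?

Highest bid: Quinn at £2891.5, so Quinn wins.
Second-highest bid: Sven at £2237.9 — that is the price the winner pays.
Dev did not win, so Dev pays nothing and receives nothing: payoff £0.

£0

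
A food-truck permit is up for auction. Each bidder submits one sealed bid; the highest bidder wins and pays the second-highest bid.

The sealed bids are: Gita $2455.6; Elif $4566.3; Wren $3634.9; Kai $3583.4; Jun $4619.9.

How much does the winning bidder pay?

Highest bid: Jun at $4619.9, so Jun wins.
Second-highest bid: Elif at $4566.3 — that is the price the winner pays.

$4566.3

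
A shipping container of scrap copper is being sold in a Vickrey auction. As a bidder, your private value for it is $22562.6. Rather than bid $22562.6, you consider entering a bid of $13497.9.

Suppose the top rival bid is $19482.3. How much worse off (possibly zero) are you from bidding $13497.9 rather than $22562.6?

$3080.3

Bidding your value $22562.6: you win (since $22562.6 > $19482.3) and pay $19482.3. Payoff $3080.3.
Bidding $13497.9: you lose. Payoff $0.
The competing bid $19482.3 lies between your shaded bid and your value, so underbidding forfeits an item you could have won at a profitable price.
Loss from deviating = $3080.3 − ($0) = $3080.3.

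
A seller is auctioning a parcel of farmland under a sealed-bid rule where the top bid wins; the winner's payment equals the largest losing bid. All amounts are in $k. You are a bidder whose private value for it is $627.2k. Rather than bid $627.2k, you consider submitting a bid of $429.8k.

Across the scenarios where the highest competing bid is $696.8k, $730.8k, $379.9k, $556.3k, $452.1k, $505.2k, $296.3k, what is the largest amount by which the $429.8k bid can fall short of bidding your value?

$696.8k: same outcome either way → loss $0k.
$730.8k: same outcome either way → loss $0k.
$379.9k: same outcome either way → loss $0k.
$556.3k: truthful gives $70.9k, deviation gives $0k → loss $70.9k.
$452.1k: truthful gives $175.1k, deviation gives $0k → loss $175.1k.
$505.2k: truthful gives $122k, deviation gives $0k → loss $122k.
$296.3k: same outcome either way → loss $0k.
Maximum loss: $175.1k.

$175.1k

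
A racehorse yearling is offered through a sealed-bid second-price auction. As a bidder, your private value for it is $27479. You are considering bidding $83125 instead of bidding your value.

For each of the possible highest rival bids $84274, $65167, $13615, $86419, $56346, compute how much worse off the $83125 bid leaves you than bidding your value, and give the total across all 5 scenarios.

$66555

The deviation costs you only when the competing bid falls strictly between $27479 and $83125; elsewhere both bids give the same outcome.
$84274: outcomes coincide → loss $0.
$65167: truthful payoff $0, deviation payoff −$37688 → loss $37688.
$13615: outcomes coincide → loss $0.
$86419: outcomes coincide → loss $0.
$56346: truthful payoff $0, deviation payoff −$28867 → loss $28867.
Total loss = $37688 + $28867 = $66555.
Truthful bidding weakly dominates here: raising your bid can only win items priced above your value, and lowering it can only forfeit items priced below.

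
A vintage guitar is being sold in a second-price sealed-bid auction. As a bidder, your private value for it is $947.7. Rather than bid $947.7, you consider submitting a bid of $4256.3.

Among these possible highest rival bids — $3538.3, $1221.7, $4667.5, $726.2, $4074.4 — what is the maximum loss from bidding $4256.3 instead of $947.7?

$3538.3: truthful gives $0, deviation gives −$2590.6 → loss $2590.6.
$1221.7: truthful gives $0, deviation gives −$274 → loss $274.
$4667.5: same outcome either way → loss $0.
$726.2: same outcome either way → loss $0.
$4074.4: truthful gives $0, deviation gives −$3126.7 → loss $3126.7.
Maximum loss: $3126.7.

$3126.7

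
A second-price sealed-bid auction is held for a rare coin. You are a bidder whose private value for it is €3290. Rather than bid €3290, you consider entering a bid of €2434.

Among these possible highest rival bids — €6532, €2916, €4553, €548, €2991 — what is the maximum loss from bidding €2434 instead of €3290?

€374

€6532: same outcome either way → loss €0.
€2916: truthful gives €374, deviation gives €0 → loss €374.
€4553: same outcome either way → loss €0.
€548: same outcome either way → loss €0.
€2991: truthful gives €299, deviation gives €0 → loss €299.
Maximum loss: €374.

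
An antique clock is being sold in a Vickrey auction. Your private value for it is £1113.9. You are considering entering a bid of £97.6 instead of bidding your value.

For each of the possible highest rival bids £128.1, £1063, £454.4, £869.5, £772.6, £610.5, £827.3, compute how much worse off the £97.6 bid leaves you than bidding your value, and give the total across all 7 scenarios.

The deviation costs you only when the competing bid falls strictly between £97.6 and £1113.9; elsewhere both bids give the same outcome.
£128.1: truthful payoff £985.8, deviation payoff £0 → loss £985.8.
£1063: truthful payoff £50.9, deviation payoff £0 → loss £50.9.
£454.4: truthful payoff £659.5, deviation payoff £0 → loss £659.5.
£869.5: truthful payoff £244.4, deviation payoff £0 → loss £244.4.
£772.6: truthful payoff £341.3, deviation payoff £0 → loss £341.3.
£610.5: truthful payoff £503.4, deviation payoff £0 → loss £503.4.
£827.3: truthful payoff £286.6, deviation payoff £0 → loss £286.6.
Total loss = £985.8 + £50.9 + £659.5 + £244.4 + £341.3 + £503.4 + £286.6 = £3071.9.
In a second-price auction your bid sets only whether you win, not what you pay, so bidding your true value is weakly dominant.

£3071.9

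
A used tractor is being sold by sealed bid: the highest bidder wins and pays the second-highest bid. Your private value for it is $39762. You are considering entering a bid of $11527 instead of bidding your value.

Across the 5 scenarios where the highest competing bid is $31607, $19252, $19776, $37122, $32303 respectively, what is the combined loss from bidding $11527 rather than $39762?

The deviation costs you only when the competing bid falls strictly between $11527 and $39762; elsewhere both bids give the same outcome.
$31607: truthful payoff $8155, deviation payoff $0 → loss $8155.
$19252: truthful payoff $20510, deviation payoff $0 → loss $20510.
$19776: truthful payoff $19986, deviation payoff $0 → loss $19986.
$37122: truthful payoff $2640, deviation payoff $0 → loss $2640.
$32303: truthful payoff $7459, deviation payoff $0 → loss $7459.
Total loss = $8155 + $20510 + $19986 + $2640 + $7459 = $58750.

$58750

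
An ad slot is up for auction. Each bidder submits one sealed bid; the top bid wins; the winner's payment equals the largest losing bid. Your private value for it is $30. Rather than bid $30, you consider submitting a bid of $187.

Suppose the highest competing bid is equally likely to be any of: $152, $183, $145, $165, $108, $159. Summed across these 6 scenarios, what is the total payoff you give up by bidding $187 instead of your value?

The deviation costs you only when the competing bid falls strictly between $30 and $187; elsewhere both bids give the same outcome.
$152: truthful payoff $0, deviation payoff −$122 → loss $122.
$183: truthful payoff $0, deviation payoff −$153 → loss $153.
$145: truthful payoff $0, deviation payoff −$115 → loss $115.
$165: truthful payoff $0, deviation payoff −$135 → loss $135.
$108: truthful payoff $0, deviation payoff −$78 → loss $78.
$159: truthful payoff $0, deviation payoff −$129 → loss $129.
Total loss = $122 + $153 + $115 + $135 + $78 + $129 = $732.
Because the price is fixed by the runner-up's bid, deviating from your value can only change a good outcome into a bad one — never the reverse.

$732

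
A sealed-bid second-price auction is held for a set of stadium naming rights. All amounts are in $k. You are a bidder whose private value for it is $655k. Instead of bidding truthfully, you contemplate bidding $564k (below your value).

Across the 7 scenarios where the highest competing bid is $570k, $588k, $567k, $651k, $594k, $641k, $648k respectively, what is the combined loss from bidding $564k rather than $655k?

$326k

The deviation costs you only when the competing bid falls strictly between $564k and $655k; elsewhere both bids give the same outcome.
$570k: truthful payoff $85k, deviation payoff $0k → loss $85k.
$588k: truthful payoff $67k, deviation payoff $0k → loss $67k.
$567k: truthful payoff $88k, deviation payoff $0k → loss $88k.
$651k: truthful payoff $4k, deviation payoff $0k → loss $4k.
$594k: truthful payoff $61k, deviation payoff $0k → loss $61k.
$641k: truthful payoff $14k, deviation payoff $0k → loss $14k.
$648k: truthful payoff $7k, deviation payoff $0k → loss $7k.
Total loss = $85k + $67k + $88k + $4k + $61k + $14k + $7k = $326k.
In a second-price auction your bid sets only whether you win, not what you pay, so bidding your true value is weakly dominant.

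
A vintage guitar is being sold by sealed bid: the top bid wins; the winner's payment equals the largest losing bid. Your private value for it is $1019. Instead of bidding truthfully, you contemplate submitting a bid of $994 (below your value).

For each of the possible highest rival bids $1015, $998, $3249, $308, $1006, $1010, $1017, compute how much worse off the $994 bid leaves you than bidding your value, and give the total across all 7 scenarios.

The deviation costs you only when the competing bid falls strictly between $994 and $1019; elsewhere both bids give the same outcome.
$1015: truthful payoff $4, deviation payoff $0 → loss $4.
$998: truthful payoff $21, deviation payoff $0 → loss $21.
$3249: outcomes coincide → loss $0.
$308: outcomes coincide → loss $0.
$1006: truthful payoff $13, deviation payoff $0 → loss $13.
$1010: truthful payoff $9, deviation payoff $0 → loss $9.
$1017: truthful payoff $2, deviation payoff $0 → loss $2.
Total loss = $4 + $21 + $13 + $9 + $2 = $49.
Because the price is fixed by the runner-up's bid, deviating from your value can only change a good outcome into a bad one — never the reverse.

$49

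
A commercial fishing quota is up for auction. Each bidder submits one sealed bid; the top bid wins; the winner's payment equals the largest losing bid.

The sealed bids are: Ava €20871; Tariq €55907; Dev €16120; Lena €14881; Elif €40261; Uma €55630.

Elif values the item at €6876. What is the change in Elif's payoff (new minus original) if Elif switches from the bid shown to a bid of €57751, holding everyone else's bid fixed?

−€49031

The highest bid among the other bidders is €55907; Elif's bid doesn't change that.
Original bid €40261: Elif is not highest (top rival bid is €55907); payoff €0.
Alternative bid €57751: Elif is highest, pays the top rival bid €55907; payoff €6876 − €55907 = −€49031.
Change in payoff = −€49031 − (€0) = −€49031.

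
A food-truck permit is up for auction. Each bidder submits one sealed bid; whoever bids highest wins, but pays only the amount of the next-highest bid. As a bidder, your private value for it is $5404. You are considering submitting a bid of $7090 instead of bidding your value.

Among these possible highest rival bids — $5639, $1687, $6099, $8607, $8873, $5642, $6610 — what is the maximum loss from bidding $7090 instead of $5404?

$1206

$5639: truthful gives $0, deviation gives −$235 → loss $235.
$1687: same outcome either way → loss $0.
$6099: truthful gives $0, deviation gives −$695 → loss $695.
$8607: same outcome either way → loss $0.
$8873: same outcome either way → loss $0.
$5642: truthful gives $0, deviation gives −$238 → loss $238.
$6610: truthful gives $0, deviation gives −$1206 → loss $1206.
Maximum loss: $1206.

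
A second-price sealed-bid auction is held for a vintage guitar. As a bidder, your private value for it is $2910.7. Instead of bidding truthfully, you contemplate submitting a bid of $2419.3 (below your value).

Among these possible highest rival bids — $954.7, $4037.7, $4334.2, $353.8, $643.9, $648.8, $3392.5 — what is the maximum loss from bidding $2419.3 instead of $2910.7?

$0

$954.7: same outcome either way → loss $0.
$4037.7: same outcome either way → loss $0.
$4334.2: same outcome either way → loss $0.
$353.8: same outcome either way → loss $0.
$643.9: same outcome either way → loss $0.
$648.8: same outcome either way → loss $0.
$3392.5: same outcome either way → loss $0.
Maximum loss: $0.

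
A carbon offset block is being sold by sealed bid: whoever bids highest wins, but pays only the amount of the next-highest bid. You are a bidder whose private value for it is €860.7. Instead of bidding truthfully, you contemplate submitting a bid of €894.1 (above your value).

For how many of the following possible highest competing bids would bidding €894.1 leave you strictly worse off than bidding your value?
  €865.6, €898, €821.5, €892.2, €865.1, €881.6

The deviation hurts exactly when the highest competing bid lies strictly between €860.7 and €894.1 — overbidding then wins at a price above your value.
€865.6: inside the interval → strictly worse (loss €4.9).
€898: above both → same outcome either way.
€821.5: below both → same outcome either way.
€892.2: inside the interval → strictly worse (loss €31.5).
€865.1: inside the interval → strictly worse (loss €4.4).
€881.6: inside the interval → strictly worse (loss €20.9).
Count: 4.

4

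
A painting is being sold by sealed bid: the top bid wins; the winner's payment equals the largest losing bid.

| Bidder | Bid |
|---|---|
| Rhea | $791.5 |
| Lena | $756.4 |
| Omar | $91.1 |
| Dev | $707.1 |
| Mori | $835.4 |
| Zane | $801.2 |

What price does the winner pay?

Highest bid: Mori at $835.4, so Mori wins.
Second-highest bid: Zane at $801.2 — that is the price the winner pays.

$801.2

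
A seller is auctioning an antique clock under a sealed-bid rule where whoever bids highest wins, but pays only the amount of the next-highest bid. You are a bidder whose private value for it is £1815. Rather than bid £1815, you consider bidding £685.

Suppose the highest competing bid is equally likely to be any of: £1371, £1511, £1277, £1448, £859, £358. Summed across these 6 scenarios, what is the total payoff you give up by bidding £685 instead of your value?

The deviation costs you only when the competing bid falls strictly between £685 and £1815; elsewhere both bids give the same outcome.
£1371: truthful payoff £444, deviation payoff £0 → loss £444.
£1511: truthful payoff £304, deviation payoff £0 → loss £304.
£1277: truthful payoff £538, deviation payoff £0 → loss £538.
£1448: truthful payoff £367, deviation payoff £0 → loss £367.
£859: truthful payoff £956, deviation payoff £0 → loss £956.
£358: outcomes coincide → loss £0.
Total loss = £444 + £304 + £538 + £367 + £956 = £2609.

£2609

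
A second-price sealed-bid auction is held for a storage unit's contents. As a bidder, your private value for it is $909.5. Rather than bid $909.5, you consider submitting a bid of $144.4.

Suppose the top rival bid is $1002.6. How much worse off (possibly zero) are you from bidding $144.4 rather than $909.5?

$0

Bidding your value $909.5: you lose (since $909.5 < $1002.6). Payoff $0.
Bidding $144.4: you lose. Payoff $0.
Difference = $0 − $0 = $0; both bids lead to the same outcome because the competing bid is above both your value and your alternative bid.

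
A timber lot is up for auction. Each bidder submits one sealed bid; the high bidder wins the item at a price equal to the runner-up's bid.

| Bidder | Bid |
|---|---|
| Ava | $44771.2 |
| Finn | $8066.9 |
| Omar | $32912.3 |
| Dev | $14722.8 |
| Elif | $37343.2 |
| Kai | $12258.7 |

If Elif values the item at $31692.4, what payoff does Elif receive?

Highest bid: Ava at $44771.2, so Ava wins.
Second-highest bid: Elif at $37343.2 — that is the price the winner pays.
Elif did not win, so Elif pays nothing and receives nothing: payoff $0.

$0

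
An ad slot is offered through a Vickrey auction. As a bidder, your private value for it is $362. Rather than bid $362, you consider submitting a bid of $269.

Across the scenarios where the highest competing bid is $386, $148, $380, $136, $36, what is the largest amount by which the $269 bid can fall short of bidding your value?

$386: same outcome either way → loss $0.
$148: same outcome either way → loss $0.
$380: same outcome either way → loss $0.
$136: same outcome either way → loss $0.
$36: same outcome either way → loss $0.
Maximum loss: $0.

$0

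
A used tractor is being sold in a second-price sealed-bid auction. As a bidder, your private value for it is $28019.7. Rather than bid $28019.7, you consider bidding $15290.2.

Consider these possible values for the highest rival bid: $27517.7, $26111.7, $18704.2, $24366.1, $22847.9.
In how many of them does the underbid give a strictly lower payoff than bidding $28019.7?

5

The deviation hurts exactly when the highest competing bid lies strictly between $15290.2 and $28019.7 — underbidding then forfeits a profitable win.
$27517.7: inside the interval → strictly worse (loss $502).
$26111.7: inside the interval → strictly worse (loss $1908).
$18704.2: inside the interval → strictly worse (loss $9315.5).
$24366.1: inside the interval → strictly worse (loss $3653.6).
$22847.9: inside the interval → strictly worse (loss $5171.8).
Count: 5.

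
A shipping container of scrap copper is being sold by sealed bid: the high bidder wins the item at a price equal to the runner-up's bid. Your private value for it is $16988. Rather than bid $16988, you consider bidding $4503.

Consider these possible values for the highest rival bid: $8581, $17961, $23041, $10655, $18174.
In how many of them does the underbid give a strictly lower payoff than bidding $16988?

The deviation hurts exactly when the highest competing bid lies strictly between $4503 and $16988 — underbidding then forfeits a profitable win.
$8581: inside the interval → strictly worse (loss $8407).
$17961: above both → same outcome either way.
$23041: above both → same outcome either way.
$10655: inside the interval → strictly worse (loss $6333).
$18174: above both → same outcome either way.
Count: 2.

2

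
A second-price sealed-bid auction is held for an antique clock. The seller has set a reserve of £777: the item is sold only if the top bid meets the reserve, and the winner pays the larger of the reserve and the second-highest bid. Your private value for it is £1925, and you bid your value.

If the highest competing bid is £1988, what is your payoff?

£0

Your bid £1925 is below the highest competing bid £1988, so you lose. Payoff £0.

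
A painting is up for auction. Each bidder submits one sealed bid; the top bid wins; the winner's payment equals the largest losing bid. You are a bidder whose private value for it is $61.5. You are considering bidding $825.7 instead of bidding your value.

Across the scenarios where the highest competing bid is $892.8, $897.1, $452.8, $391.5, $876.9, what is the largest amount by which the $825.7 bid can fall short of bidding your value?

$391.3

$892.8: same outcome either way → loss $0.
$897.1: same outcome either way → loss $0.
$452.8: truthful gives $0, deviation gives −$391.3 → loss $391.3.
$391.5: truthful gives $0, deviation gives −$330 → loss $330.
$876.9: same outcome either way → loss $0.
Maximum loss: $391.3.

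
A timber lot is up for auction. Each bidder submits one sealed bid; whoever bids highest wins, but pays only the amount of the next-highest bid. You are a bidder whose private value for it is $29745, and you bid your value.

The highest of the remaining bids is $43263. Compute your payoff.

$0

Your bid $29745 is below the highest competing bid $43263, so you lose.
A losing bidder pays nothing and receives nothing: payoff = $0.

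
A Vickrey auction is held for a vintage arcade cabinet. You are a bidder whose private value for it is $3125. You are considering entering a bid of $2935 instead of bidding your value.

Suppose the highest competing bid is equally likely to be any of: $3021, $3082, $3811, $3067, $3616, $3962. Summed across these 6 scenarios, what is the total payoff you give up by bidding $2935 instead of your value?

$205

The deviation costs you only when the competing bid falls strictly between $2935 and $3125; elsewhere both bids give the same outcome.
$3021: truthful payoff $104, deviation payoff $0 → loss $104.
$3082: truthful payoff $43, deviation payoff $0 → loss $43.
$3811: outcomes coincide → loss $0.
$3067: truthful payoff $58, deviation payoff $0 → loss $58.
$3616: outcomes coincide → loss $0.
$3962: outcomes coincide → loss $0.
Total loss = $104 + $43 + $58 = $205.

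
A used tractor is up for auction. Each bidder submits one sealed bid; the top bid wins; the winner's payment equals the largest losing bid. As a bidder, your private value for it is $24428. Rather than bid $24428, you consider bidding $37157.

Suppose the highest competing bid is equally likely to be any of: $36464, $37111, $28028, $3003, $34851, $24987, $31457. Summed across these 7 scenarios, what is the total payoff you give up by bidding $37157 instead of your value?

The deviation costs you only when the competing bid falls strictly between $24428 and $37157; elsewhere both bids give the same outcome.
$36464: truthful payoff $0, deviation payoff −$12036 → loss $12036.
$37111: truthful payoff $0, deviation payoff −$12683 → loss $12683.
$28028: truthful payoff $0, deviation payoff −$3600 → loss $3600.
$3003: outcomes coincide → loss $0.
$34851: truthful payoff $0, deviation payoff −$10423 → loss $10423.
$24987: truthful payoff $0, deviation payoff −$559 → loss $559.
$31457: truthful payoff $0, deviation payoff −$7029 → loss $7029.
Total loss = $12036 + $12683 + $3600 + $10423 + $559 + $7029 = $46330.
Truthful bidding weakly dominates here: raising your bid can only win items priced above your value, and lowering it can only forfeit items priced below.

$46330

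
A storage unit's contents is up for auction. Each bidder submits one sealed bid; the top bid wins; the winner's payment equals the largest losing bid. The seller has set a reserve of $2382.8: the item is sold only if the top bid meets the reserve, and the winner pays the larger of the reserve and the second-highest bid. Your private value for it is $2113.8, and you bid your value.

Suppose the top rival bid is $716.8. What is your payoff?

$0

Your bid $2113.8 is the highest bid but falls below the reserve $2382.8, so the item goes unsold. Payoff $0.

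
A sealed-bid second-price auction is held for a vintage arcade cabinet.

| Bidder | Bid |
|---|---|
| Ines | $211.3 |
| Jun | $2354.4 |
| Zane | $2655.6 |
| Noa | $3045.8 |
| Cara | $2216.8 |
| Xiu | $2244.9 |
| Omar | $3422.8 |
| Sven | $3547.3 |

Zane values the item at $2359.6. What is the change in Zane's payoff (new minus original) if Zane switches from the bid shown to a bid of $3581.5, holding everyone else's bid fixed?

−$1187.7

The highest bid among the other bidders is $3547.3; Zane's bid doesn't change that.
Original bid $2655.6: Zane is not highest (top rival bid is $3547.3); payoff $0.
Alternative bid $3581.5: Zane is highest, pays the top rival bid $3547.3; payoff $2359.6 − $3547.3 = −$1187.7.
Change in payoff = −$1187.7 − ($0) = −$1187.7.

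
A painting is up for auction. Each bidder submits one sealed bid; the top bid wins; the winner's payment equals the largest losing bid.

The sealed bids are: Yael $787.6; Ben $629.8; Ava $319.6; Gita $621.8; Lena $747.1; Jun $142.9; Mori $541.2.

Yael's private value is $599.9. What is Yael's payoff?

Highest bid: Yael at $787.6, so Yael wins.
Second-highest bid: Lena at $747.1 — that is the price the winner pays.
Yael's payoff = value − price = $599.9 − $747.1 = −$147.2.

−$147.2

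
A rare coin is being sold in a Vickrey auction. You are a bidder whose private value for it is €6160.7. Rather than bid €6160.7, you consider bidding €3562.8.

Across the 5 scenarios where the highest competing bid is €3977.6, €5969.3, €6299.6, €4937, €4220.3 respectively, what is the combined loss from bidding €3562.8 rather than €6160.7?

€5538.6

The deviation costs you only when the competing bid falls strictly between €3562.8 and €6160.7; elsewhere both bids give the same outcome.
€3977.6: truthful payoff €2183.1, deviation payoff €0 → loss €2183.1.
€5969.3: truthful payoff €191.4, deviation payoff €0 → loss €191.4.
€6299.6: outcomes coincide → loss €0.
€4937: truthful payoff €1223.7, deviation payoff €0 → loss €1223.7.
€4220.3: truthful payoff €1940.4, deviation payoff €0 → loss €1940.4.
Total loss = €2183.1 + €191.4 + €1223.7 + €1940.4 = €5538.6.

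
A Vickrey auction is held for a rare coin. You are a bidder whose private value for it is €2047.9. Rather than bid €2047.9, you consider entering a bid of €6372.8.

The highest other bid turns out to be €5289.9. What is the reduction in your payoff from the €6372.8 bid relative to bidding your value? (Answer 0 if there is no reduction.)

Bidding your value €2047.9: you lose (since €2047.9 < €5289.9). Payoff €0.
Bidding €6372.8: you win and pay €5289.9. Payoff €2047.9 − €5289.9 = −€3242.
The competing bid €5289.9 lies between your value and your inflated bid, so overbidding wins an item priced above your value.
Loss from deviating = €0 − (−€3242) = €3242.

€3242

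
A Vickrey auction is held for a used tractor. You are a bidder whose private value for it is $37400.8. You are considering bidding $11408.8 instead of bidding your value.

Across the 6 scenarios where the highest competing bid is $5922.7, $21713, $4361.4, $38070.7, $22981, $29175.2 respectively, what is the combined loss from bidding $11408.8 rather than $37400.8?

$38333.2

The deviation costs you only when the competing bid falls strictly between $11408.8 and $37400.8; elsewhere both bids give the same outcome.
$5922.7: outcomes coincide → loss $0.
$21713: truthful payoff $15687.8, deviation payoff $0 → loss $15687.8.
$4361.4: outcomes coincide → loss $0.
$38070.7: outcomes coincide → loss $0.
$22981: truthful payoff $14419.8, deviation payoff $0 → loss $14419.8.
$29175.2: truthful payoff $8225.6, deviation payoff $0 → loss $8225.6.
Total loss = $15687.8 + $14419.8 + $8225.6 = $38333.2.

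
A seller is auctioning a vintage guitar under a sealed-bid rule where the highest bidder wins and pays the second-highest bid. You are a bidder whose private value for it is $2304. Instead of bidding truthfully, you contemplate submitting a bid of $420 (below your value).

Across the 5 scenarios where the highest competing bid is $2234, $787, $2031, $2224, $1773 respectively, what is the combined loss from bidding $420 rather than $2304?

$2471

The deviation costs you only when the competing bid falls strictly between $420 and $2304; elsewhere both bids give the same outcome.
$2234: truthful payoff $70, deviation payoff $0 → loss $70.
$787: truthful payoff $1517, deviation payoff $0 → loss $1517.
$2031: truthful payoff $273, deviation payoff $0 → loss $273.
$2224: truthful payoff $80, deviation payoff $0 → loss $80.
$1773: truthful payoff $531, deviation payoff $0 → loss $531.
Total loss = $70 + $1517 + $273 + $80 + $531 = $2471.
Because the price is fixed by the runner-up's bid, deviating from your value can only change a good outcome into a bad one — never the reverse.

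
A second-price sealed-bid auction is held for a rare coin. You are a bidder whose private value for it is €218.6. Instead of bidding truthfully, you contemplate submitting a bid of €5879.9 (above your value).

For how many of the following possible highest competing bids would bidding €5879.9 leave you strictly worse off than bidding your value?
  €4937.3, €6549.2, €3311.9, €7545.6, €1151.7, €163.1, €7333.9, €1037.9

The deviation hurts exactly when the highest competing bid lies strictly between €218.6 and €5879.9 — overbidding then wins at a price above your value.
€4937.3: inside the interval → strictly worse (loss €4718.7).
€6549.2: above both → same outcome either way.
€3311.9: inside the interval → strictly worse (loss €3093.3).
€7545.6: above both → same outcome either way.
€1151.7: inside the interval → strictly worse (loss €933.1).
€163.1: below both → same outcome either way.
€7333.9: above both → same outcome either way.
€1037.9: inside the interval → strictly worse (loss €819.3).
Count: 4.

4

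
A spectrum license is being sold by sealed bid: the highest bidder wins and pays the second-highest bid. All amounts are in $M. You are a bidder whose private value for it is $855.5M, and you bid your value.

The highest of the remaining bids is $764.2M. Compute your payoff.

$91.3M

Your bid $855.5M exceeds the highest competing bid $764.2M, so you win.
In a second-price auction the winner pays the second-highest bid, $764.2M.
Payoff = value − price = $855.5M − $764.2M = $91.3M.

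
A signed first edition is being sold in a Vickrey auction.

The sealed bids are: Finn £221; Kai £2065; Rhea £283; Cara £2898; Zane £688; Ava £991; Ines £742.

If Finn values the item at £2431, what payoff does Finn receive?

£0

Highest bid: Cara at £2898, so Cara wins.
Second-highest bid: Kai at £2065 — that is the price the winner pays.
Finn did not win, so Finn pays nothing and receives nothing: payoff £0.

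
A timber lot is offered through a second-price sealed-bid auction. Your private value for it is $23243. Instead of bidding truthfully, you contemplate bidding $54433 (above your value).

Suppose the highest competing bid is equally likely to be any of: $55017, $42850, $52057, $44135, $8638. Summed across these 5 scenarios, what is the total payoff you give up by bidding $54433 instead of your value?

$69313

The deviation costs you only when the competing bid falls strictly between $23243 and $54433; elsewhere both bids give the same outcome.
$55017: outcomes coincide → loss $0.
$42850: truthful payoff $0, deviation payoff −$19607 → loss $19607.
$52057: truthful payoff $0, deviation payoff −$28814 → loss $28814.
$44135: truthful payoff $0, deviation payoff −$20892 → loss $20892.
$8638: outcomes coincide → loss $0.
Total loss = $19607 + $28814 + $20892 = $69313.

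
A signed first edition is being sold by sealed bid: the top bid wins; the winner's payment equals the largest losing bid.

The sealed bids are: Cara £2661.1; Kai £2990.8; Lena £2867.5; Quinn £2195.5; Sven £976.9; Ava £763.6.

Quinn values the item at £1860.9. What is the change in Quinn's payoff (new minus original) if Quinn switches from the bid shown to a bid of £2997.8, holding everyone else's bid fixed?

−£1129.9

The highest bid among the other bidders is £2990.8; Quinn's bid doesn't change that.
Original bid £2195.5: Quinn is not highest (top rival bid is £2990.8); payoff £0.
Alternative bid £2997.8: Quinn is highest, pays the top rival bid £2990.8; payoff £1860.9 − £2990.8 = −£1129.9.
Change in payoff = −£1129.9 − (£0) = −£1129.9.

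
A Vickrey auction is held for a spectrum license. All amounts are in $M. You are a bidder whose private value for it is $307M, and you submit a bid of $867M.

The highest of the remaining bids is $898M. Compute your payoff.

Your bid $867M is below the highest competing bid $898M, so you lose.
A losing bidder pays nothing and receives nothing: payoff = $0M.

$0M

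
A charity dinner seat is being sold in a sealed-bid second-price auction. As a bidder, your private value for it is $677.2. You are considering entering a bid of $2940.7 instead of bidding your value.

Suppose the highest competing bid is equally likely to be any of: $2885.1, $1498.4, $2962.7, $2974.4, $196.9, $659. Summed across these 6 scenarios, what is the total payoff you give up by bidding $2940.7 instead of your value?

$3029.1

The deviation costs you only when the competing bid falls strictly between $677.2 and $2940.7; elsewhere both bids give the same outcome.
$2885.1: truthful payoff $0, deviation payoff −$2207.9 → loss $2207.9.
$1498.4: truthful payoff $0, deviation payoff −$821.2 → loss $821.2.
$2962.7: outcomes coincide → loss $0.
$2974.4: outcomes coincide → loss $0.
$196.9: outcomes coincide → loss $0.
$659: outcomes coincide → loss $0.
Total loss = $2207.9 + $821.2 = $3029.1.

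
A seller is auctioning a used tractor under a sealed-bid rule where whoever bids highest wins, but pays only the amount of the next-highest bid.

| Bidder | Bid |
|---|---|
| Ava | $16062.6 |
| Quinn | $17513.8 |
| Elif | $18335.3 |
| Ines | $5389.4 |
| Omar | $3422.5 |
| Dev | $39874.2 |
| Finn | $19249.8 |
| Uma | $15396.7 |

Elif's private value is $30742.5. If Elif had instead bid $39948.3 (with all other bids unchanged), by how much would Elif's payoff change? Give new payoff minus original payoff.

−$9131.7

The highest bid among the other bidders is $39874.2; Elif's bid doesn't change that.
Original bid $18335.3: Elif is not highest (top rival bid is $39874.2); payoff $0.
Alternative bid $39948.3: Elif is highest, pays the top rival bid $39874.2; payoff $30742.5 − $39874.2 = −$9131.7.
Change in payoff = −$9131.7 − ($0) = −$9131.7.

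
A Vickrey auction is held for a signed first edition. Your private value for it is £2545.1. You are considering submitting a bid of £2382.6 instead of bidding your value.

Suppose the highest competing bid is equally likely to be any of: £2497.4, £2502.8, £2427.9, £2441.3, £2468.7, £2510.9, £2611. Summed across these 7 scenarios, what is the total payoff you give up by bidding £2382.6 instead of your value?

£421.6

The deviation costs you only when the competing bid falls strictly between £2382.6 and £2545.1; elsewhere both bids give the same outcome.
£2497.4: truthful payoff £47.7, deviation payoff £0 → loss £47.7.
£2502.8: truthful payoff £42.3, deviation payoff £0 → loss £42.3.
£2427.9: truthful payoff £117.2, deviation payoff £0 → loss £117.2.
£2441.3: truthful payoff £103.8, deviation payoff £0 → loss £103.8.
£2468.7: truthful payoff £76.4, deviation payoff £0 → loss £76.4.
£2510.9: truthful payoff £34.2, deviation payoff £0 → loss £34.2.
£2611: outcomes coincide → loss £0.
Total loss = £47.7 + £42.3 + £117.2 + £103.8 + £76.4 + £34.2 = £421.6.
In a second-price auction your bid sets only whether you win, not what you pay, so bidding your true value is weakly dominant.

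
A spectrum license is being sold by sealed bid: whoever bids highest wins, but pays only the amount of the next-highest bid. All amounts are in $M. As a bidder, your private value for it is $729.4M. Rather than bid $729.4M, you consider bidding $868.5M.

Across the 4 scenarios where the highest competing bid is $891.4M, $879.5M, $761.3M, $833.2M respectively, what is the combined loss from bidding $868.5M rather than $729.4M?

The deviation costs you only when the competing bid falls strictly between $729.4M and $868.5M; elsewhere both bids give the same outcome.
$891.4M: outcomes coincide → loss $0M.
$879.5M: outcomes coincide → loss $0M.
$761.3M: truthful payoff $0M, deviation payoff −$31.9M → loss $31.9M.
$833.2M: truthful payoff $0M, deviation payoff −$103.8M → loss $103.8M.
Total loss = $31.9M + $103.8M = $135.7M.
In a second-price auction your bid sets only whether you win, not what you pay, so bidding your true value is weakly dominant.

$135.7M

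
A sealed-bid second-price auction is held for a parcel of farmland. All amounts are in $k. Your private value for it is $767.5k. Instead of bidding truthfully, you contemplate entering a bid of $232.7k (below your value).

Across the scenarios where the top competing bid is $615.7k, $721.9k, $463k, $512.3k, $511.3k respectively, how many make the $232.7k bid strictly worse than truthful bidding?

5

The deviation hurts exactly when the highest competing bid lies strictly between $232.7k and $767.5k — underbidding then forfeits a profitable win.
$615.7k: inside the interval → strictly worse (loss $151.8k).
$721.9k: inside the interval → strictly worse (loss $45.6k).
$463k: inside the interval → strictly worse (loss $304.5k).
$512.3k: inside the interval → strictly worse (loss $255.2k).
$511.3k: inside the interval → strictly worse (loss $256.2k).
Count: 5.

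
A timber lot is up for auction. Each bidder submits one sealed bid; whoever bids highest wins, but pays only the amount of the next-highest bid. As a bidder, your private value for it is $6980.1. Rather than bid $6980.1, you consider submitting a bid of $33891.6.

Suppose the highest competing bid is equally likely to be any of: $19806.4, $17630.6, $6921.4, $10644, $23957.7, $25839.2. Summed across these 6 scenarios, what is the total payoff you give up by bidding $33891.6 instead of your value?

The deviation costs you only when the competing bid falls strictly between $6980.1 and $33891.6; elsewhere both bids give the same outcome.
$19806.4: truthful payoff $0, deviation payoff −$12826.3 → loss $12826.3.
$17630.6: truthful payoff $0, deviation payoff −$10650.5 → loss $10650.5.
$6921.4: outcomes coincide → loss $0.
$10644: truthful payoff $0, deviation payoff −$3663.9 → loss $3663.9.
$23957.7: truthful payoff $0, deviation payoff −$16977.6 → loss $16977.6.
$25839.2: truthful payoff $0, deviation payoff −$18859.1 → loss $18859.1.
Total loss = $12826.3 + $10650.5 + $3663.9 + $16977.6 + $18859.1 = $62977.4.
Because the price is fixed by the runner-up's bid, deviating from your value can only change a good outcome into a bad one — never the reverse.

$62977.4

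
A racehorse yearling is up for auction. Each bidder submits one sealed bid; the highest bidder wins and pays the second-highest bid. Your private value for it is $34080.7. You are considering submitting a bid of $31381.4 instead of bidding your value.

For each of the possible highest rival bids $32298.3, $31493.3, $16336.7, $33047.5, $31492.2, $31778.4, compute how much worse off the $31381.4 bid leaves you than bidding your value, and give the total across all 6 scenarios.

$10293.8

The deviation costs you only when the competing bid falls strictly between $31381.4 and $34080.7; elsewhere both bids give the same outcome.
$32298.3: truthful payoff $1782.4, deviation payoff $0 → loss $1782.4.
$31493.3: truthful payoff $2587.4, deviation payoff $0 → loss $2587.4.
$16336.7: outcomes coincide → loss $0.
$33047.5: truthful payoff $1033.2, deviation payoff $0 → loss $1033.2.
$31492.2: truthful payoff $2588.5, deviation payoff $0 → loss $2588.5.
$31778.4: truthful payoff $2302.3, deviation payoff $0 → loss $2302.3.
Total loss = $1782.4 + $2587.4 + $1033.2 + $2588.5 + $2302.3 = $10293.8.
Because the price is fixed by the runner-up's bid, deviating from your value can only change a good outcome into a bad one — never the reverse.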